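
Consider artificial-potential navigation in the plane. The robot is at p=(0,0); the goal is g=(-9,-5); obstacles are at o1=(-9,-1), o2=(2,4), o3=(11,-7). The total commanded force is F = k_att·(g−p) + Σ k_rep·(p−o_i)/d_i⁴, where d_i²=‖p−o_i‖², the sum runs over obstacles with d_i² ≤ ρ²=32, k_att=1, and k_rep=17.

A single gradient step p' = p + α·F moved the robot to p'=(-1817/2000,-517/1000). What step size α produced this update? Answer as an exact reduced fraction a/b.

α = 1/10

F_att = 1·(g−p) = 1·(-9,-5) = (-9.0000,-5.0000)
o1: d²=82 > ρ²=32 → inactive
o2: d²=20 ≤ ρ²=32; F_rep = 17·(-2,-4)/20² = (-0.0850,-0.1700)
o3: d²=170 > ρ²=32 → inactive
F = F_att + ΣF_rep = (-9.0850,-5.1700)
Δp = p'−p = (-0.9085,-0.5170); α = Δx/Fx = (-1817/2000) / (-1817/200) = 1/10
check: Δy/Fy = (-517/1000) / (-517/100) = 1/10 ✓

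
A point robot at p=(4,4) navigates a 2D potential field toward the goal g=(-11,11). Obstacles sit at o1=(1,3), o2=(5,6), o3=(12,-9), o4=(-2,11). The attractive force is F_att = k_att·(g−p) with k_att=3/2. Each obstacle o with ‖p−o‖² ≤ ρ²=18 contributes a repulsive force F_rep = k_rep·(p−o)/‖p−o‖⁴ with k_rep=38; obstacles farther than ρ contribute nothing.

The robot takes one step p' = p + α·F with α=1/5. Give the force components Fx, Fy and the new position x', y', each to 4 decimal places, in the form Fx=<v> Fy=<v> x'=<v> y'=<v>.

Fx=-22.8800 Fy=7.8400 x'=-0.5760 y'=5.5680

F_att = 3/2·(g−p) = 3/2·(-15,7) = (-22.5000,10.5000)
o1: d²=10 ≤ ρ²=18; F_rep = 38·(3,1)/10² = (1.1400,0.3800)
o2: d²=5 ≤ ρ²=18; F_rep = 38·(-1,-2)/5² = (-1.5200,-3.0400)
o3: d²=233 > ρ²=18 → inactive
o4: d²=85 > ρ²=18 → inactive
F = F_att + ΣF_rep = (-22.8800,7.8400)
p' = p + 1/5·F = (-0.5760,5.5680)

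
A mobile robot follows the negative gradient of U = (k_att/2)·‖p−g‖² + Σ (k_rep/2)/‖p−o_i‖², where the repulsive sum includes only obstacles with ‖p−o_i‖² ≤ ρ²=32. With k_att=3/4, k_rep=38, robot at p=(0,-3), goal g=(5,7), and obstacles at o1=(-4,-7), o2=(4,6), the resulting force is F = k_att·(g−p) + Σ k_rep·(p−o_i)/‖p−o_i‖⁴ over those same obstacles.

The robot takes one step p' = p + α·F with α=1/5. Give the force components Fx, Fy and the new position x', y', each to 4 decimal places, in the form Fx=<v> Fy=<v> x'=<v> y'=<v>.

Fx=3.8984 Fy=7.6484 x'=0.7797 y'=-1.4703

F_att = 3/4·(g−p) = 3/4·(5,10) = (3.7500,7.5000)
o1: d²=32 ≤ ρ²=32; F_rep = 38·(4,4)/32² = (0.1484,0.1484)
o2: d²=97 > ρ²=32 → inactive
F = F_att + ΣF_rep = (3.8984,7.6484)
p' = p + 1/5·F = (0.7797,-1.4703)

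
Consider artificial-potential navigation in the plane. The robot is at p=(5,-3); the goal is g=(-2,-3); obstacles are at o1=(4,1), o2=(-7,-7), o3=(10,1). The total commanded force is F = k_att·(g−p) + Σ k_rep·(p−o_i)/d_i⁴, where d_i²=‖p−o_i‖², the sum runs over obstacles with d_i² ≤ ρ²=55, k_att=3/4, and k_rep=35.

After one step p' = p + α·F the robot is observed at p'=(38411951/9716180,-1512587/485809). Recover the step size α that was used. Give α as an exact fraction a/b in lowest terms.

F_att = 3/4·(g−p) = 3/4·(-7,0) = (-5.2500,0.0000)
o1: d²=17 ≤ ρ²=55; F_rep = 35·(1,-4)/17² = (0.1211,-0.4844)
o2: d²=160 > ρ²=55 → inactive
o3: d²=41 ≤ ρ²=55; F_rep = 35·(-5,-4)/41² = (-0.1041,-0.0833)
F = F_att + ΣF_rep = (-5.2330,-0.5677)
Δp = p'−p = (-1.0466,-0.1135); α = Δx/Fx = (-10168949/9716180) / (-10168949/1943236) = 1/5
check: Δy/Fy = (-55160/485809) / (-275800/485809) = 1/5 ✓

α = 1/5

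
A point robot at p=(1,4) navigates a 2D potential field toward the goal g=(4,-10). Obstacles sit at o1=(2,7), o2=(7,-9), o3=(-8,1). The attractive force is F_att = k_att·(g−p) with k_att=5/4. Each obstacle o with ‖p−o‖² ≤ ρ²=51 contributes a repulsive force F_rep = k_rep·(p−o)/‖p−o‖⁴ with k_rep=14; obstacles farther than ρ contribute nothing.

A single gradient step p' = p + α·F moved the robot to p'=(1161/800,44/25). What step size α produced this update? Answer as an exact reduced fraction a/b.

F_att = 5/4·(g−p) = 5/4·(3,-14) = (3.7500,-17.5000)
o1: d²=10 ≤ ρ²=51; F_rep = 14·(-1,-3)/10² = (-0.1400,-0.4200)
o2: d²=205 > ρ²=51 → inactive
o3: d²=90 > ρ²=51 → inactive
F = F_att + ΣF_rep = (3.6100,-17.9200)
Δp = p'−p = (0.4512,-2.2400); α = Δx/Fx = (361/800) / (361/100) = 1/8
check: Δy/Fy = (-56/25) / (-448/25) = 1/8 ✓

α = 1/8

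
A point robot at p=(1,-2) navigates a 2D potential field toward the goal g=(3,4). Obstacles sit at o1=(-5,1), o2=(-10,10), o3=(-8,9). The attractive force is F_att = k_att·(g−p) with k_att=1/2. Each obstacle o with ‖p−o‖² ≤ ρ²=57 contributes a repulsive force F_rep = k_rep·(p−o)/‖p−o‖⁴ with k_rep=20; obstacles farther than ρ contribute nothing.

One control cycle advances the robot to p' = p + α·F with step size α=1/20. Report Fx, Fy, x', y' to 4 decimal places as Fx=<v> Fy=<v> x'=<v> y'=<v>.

Fx=1.0593 Fy=2.9704 x'=1.0530 y'=-1.8515

F_att = 1/2·(g−p) = 1/2·(2,6) = (1.0000,3.0000)
o1: d²=45 ≤ ρ²=57; F_rep = 20·(6,-3)/45² = (0.0593,-0.0296)
o2: d²=265 > ρ²=57 → inactive
o3: d²=202 > ρ²=57 → inactive
F = F_att + ΣF_rep = (1.0593,2.9704)
p' = p + 1/20·F = (1.0530,-1.8515)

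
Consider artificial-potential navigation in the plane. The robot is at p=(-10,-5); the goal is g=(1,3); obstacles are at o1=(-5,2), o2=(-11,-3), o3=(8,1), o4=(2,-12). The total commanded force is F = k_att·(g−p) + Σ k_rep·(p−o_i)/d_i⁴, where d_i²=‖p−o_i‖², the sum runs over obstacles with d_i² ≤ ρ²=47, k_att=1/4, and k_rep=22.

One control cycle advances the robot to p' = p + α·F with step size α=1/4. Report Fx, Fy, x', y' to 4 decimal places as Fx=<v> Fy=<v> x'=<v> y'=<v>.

Fx=3.6300 Fy=0.2400 x'=-9.0925 y'=-4.9400

F_att = 1/4·(g−p) = 1/4·(11,8) = (2.7500,2.0000)
o1: d²=74 > ρ²=47 → inactive
o2: d²=5 ≤ ρ²=47; F_rep = 22·(1,-2)/5² = (0.8800,-1.7600)
o3: d²=360 > ρ²=47 → inactive
o4: d²=193 > ρ²=47 → inactive
F = F_att + ΣF_rep = (3.6300,0.2400)
p' = p + 1/4·F = (-9.0925,-4.9400)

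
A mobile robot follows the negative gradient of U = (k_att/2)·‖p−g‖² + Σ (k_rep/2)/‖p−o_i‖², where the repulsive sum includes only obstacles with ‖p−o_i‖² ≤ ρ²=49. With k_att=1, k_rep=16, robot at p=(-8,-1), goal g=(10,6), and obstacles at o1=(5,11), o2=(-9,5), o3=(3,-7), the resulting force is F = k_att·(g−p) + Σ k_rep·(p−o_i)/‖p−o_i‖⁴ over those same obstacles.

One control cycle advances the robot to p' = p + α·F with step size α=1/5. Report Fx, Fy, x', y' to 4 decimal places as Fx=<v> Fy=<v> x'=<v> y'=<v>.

F_att = 1·(g−p) = 1·(18,7) = (18.0000,7.0000)
o1: d²=313 > ρ²=49 → inactive
o2: d²=37 ≤ ρ²=49; F_rep = 16·(1,-6)/37² = (0.0117,-0.0701)
o3: d²=157 > ρ²=49 → inactive
F = F_att + ΣF_rep = (18.0117,6.9299)
p' = p + 1/5·F = (-4.3977,0.3860)

Fx=18.0117 Fy=6.9299 x'=-4.3977 y'=0.3860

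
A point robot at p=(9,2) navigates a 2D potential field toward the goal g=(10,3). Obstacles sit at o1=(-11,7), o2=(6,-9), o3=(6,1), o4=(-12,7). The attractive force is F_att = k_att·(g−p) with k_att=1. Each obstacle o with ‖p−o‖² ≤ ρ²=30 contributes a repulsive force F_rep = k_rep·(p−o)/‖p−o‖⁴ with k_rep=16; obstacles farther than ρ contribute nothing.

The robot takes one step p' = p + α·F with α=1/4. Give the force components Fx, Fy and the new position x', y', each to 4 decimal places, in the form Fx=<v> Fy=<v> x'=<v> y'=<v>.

Fx=1.4800 Fy=1.1600 x'=9.3700 y'=2.2900

F_att = 1·(g−p) = 1·(1,1) = (1.0000,1.0000)
o1: d²=425 > ρ²=30 → inactive
o2: d²=130 > ρ²=30 → inactive
o3: d²=10 ≤ ρ²=30; F_rep = 16·(3,1)/10² = (0.4800,0.1600)
o4: d²=466 > ρ²=30 → inactive
F = F_att + ΣF_rep = (1.4800,1.1600)
p' = p + 1/4·F = (9.3700,2.2900)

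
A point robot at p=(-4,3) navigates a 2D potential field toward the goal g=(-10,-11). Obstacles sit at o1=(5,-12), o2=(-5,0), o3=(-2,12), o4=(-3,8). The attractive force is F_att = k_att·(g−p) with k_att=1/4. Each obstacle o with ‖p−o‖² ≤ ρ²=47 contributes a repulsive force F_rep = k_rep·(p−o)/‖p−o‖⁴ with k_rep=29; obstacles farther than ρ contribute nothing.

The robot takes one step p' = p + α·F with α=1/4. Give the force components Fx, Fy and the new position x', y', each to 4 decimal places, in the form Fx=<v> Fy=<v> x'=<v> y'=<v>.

Fx=-1.2529 Fy=-2.8445 x'=-4.3132 y'=2.2889

F_att = 1/4·(g−p) = 1/4·(-6,-14) = (-1.5000,-3.5000)
o1: d²=306 > ρ²=47 → inactive
o2: d²=10 ≤ ρ²=47; F_rep = 29·(1,3)/10² = (0.2900,0.8700)
o3: d²=85 > ρ²=47 → inactive
o4: d²=26 ≤ ρ²=47; F_rep = 29·(-1,-5)/26² = (-0.0429,-0.2145)
F = F_att + ΣF_rep = (-1.2529,-2.8445)
p' = p + 1/4·F = (-4.3132,2.2889)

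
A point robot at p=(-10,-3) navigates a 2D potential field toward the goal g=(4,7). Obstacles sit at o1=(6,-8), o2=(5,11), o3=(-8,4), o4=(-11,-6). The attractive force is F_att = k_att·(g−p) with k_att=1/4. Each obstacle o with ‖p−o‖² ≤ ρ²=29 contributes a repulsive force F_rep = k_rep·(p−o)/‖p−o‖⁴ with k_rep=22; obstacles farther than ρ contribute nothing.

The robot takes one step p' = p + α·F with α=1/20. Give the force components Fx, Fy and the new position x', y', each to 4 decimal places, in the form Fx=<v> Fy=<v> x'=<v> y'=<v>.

Fx=3.7200 Fy=3.1600 x'=-9.8140 y'=-2.8420

F_att = 1/4·(g−p) = 1/4·(14,10) = (3.5000,2.5000)
o1: d²=281 > ρ²=29 → inactive
o2: d²=421 > ρ²=29 → inactive
o3: d²=53 > ρ²=29 → inactive
o4: d²=10 ≤ ρ²=29; F_rep = 22·(1,3)/10² = (0.2200,0.6600)
F = F_att + ΣF_rep = (3.7200,3.1600)
p' = p + 1/20·F = (-9.8140,-2.8420)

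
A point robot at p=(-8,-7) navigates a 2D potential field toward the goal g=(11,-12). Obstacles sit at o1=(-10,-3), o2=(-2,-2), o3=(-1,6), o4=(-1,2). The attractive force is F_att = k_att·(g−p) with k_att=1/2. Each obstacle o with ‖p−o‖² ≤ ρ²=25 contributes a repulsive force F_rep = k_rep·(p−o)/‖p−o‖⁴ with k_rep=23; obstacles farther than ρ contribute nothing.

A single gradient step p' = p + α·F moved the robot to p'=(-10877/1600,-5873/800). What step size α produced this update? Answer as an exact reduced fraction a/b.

α = 1/8

F_att = 1/2·(g−p) = 1/2·(19,-5) = (9.5000,-2.5000)
o1: d²=20 ≤ ρ²=25; F_rep = 23·(2,-4)/20² = (0.1150,-0.2300)
o2: d²=61 > ρ²=25 → inactive
o3: d²=218 > ρ²=25 → inactive
o4: d²=130 > ρ²=25 → inactive
F = F_att + ΣF_rep = (9.6150,-2.7300)
Δp = p'−p = (1.2019,-0.3412); α = Δx/Fx = (1923/1600) / (1923/200) = 1/8
check: Δy/Fy = (-273/800) / (-273/100) = 1/8 ✓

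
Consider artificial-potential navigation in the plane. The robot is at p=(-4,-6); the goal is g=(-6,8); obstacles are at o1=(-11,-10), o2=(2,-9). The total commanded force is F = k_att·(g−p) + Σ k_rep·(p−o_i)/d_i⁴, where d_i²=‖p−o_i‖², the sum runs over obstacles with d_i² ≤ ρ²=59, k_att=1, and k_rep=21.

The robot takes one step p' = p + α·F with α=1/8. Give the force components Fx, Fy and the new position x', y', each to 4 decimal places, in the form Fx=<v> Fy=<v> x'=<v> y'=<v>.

F_att = 1·(g−p) = 1·(-2,14) = (-2.0000,14.0000)
o1: d²=65 > ρ²=59 → inactive
o2: d²=45 ≤ ρ²=59; F_rep = 21·(-6,3)/45² = (-0.0622,0.0311)
F = F_att + ΣF_rep = (-2.0622,14.0311)
p' = p + 1/8·F = (-4.2578,-4.2461)

Fx=-2.0622 Fy=14.0311 x'=-4.2578 y'=-4.2461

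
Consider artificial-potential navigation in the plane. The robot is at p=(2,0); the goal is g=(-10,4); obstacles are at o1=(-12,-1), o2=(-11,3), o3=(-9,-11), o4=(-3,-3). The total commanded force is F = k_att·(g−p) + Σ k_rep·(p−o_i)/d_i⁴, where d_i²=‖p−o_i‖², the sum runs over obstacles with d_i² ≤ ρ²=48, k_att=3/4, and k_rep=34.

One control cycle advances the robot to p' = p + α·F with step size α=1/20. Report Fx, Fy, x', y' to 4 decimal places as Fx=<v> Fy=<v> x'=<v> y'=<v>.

F_att = 3/4·(g−p) = 3/4·(-12,4) = (-9.0000,3.0000)
o1: d²=197 > ρ²=48 → inactive
o2: d²=178 > ρ²=48 → inactive
o3: d²=242 > ρ²=48 → inactive
o4: d²=34 ≤ ρ²=48; F_rep = 34·(5,3)/34² = (0.1471,0.0882)
F = F_att + ΣF_rep = (-8.8529,3.0882)
p' = p + 1/20·F = (1.5574,0.1544)

Fx=-8.8529 Fy=3.0882 x'=1.5574 y'=0.1544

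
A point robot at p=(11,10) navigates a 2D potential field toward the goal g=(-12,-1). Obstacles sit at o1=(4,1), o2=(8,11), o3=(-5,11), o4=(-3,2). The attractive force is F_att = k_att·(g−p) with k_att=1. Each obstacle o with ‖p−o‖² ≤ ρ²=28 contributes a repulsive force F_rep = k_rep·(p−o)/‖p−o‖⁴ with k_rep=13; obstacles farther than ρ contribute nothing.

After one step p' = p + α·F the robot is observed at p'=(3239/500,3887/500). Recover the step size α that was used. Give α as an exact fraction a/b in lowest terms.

F_att = 1·(g−p) = 1·(-23,-11) = (-23.0000,-11.0000)
o1: d²=130 > ρ²=28 → inactive
o2: d²=10 ≤ ρ²=28; F_rep = 13·(3,-1)/10² = (0.3900,-0.1300)
o3: d²=257 > ρ²=28 → inactive
o4: d²=260 > ρ²=28 → inactive
F = F_att + ΣF_rep = (-22.6100,-11.1300)
Δp = p'−p = (-4.5220,-2.2260); α = Δx/Fx = (-2261/500) / (-2261/100) = 1/5
check: Δy/Fy = (-1113/500) / (-1113/100) = 1/5 ✓

α = 1/5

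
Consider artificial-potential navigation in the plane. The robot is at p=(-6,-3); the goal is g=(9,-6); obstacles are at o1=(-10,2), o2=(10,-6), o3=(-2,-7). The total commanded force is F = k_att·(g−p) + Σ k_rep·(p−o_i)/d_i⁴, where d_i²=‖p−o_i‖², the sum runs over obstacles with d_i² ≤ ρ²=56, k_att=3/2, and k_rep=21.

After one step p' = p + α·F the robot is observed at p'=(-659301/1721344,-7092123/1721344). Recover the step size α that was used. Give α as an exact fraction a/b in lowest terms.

F_att = 3/2·(g−p) = 3/2·(15,-3) = (22.5000,-4.5000)
o1: d²=41 ≤ ρ²=56; F_rep = 21·(4,-5)/41² = (0.0500,-0.0625)
o2: d²=265 > ρ²=56 → inactive
o3: d²=32 ≤ ρ²=56; F_rep = 21·(-4,4)/32² = (-0.0820,0.0820)
F = F_att + ΣF_rep = (22.4679,-4.4804)
Δp = p'−p = (5.6170,-1.1201); α = Δx/Fx = (9668763/1721344) / (9668763/430336) = 1/4
check: Δy/Fy = (-1928091/1721344) / (-1928091/430336) = 1/4 ✓

α = 1/4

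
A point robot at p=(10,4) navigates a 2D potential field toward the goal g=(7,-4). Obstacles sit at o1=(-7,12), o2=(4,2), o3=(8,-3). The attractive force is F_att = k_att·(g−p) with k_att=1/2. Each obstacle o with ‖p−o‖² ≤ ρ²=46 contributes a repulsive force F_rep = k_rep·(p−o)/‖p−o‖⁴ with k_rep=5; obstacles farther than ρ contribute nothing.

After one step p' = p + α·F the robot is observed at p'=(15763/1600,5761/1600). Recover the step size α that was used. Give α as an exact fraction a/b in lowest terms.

α = 1/10

F_att = 1/2·(g−p) = 1/2·(-3,-8) = (-1.5000,-4.0000)
o1: d²=353 > ρ²=46 → inactive
o2: d²=40 ≤ ρ²=46; F_rep = 5·(6,2)/40² = (0.0187,0.0063)
o3: d²=53 > ρ²=46 → inactive
F = F_att + ΣF_rep = (-1.4812,-3.9937)
Δp = p'−p = (-0.1481,-0.3994); α = Δx/Fx = (-237/1600) / (-237/160) = 1/10
check: Δy/Fy = (-639/1600) / (-639/160) = 1/10 ✓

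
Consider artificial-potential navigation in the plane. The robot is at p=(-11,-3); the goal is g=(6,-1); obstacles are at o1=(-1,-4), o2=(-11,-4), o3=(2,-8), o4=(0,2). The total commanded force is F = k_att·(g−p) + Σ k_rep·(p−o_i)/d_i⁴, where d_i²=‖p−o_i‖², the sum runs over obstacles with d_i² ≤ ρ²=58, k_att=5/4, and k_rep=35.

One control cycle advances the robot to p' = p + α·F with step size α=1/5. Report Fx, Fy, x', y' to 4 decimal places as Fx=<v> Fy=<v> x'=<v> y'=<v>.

Fx=21.2500 Fy=37.5000 x'=-6.7500 y'=4.5000

F_att = 5/4·(g−p) = 5/4·(17,2) = (21.2500,2.5000)
o1: d²=101 > ρ²=58 → inactive
o2: d²=1 ≤ ρ²=58; F_rep = 35·(0,1)/1² = (0.0000,35.0000)
o3: d²=194 > ρ²=58 → inactive
o4: d²=146 > ρ²=58 → inactive
F = F_att + ΣF_rep = (21.2500,37.5000)
p' = p + 1/5·F = (-6.7500,4.5000)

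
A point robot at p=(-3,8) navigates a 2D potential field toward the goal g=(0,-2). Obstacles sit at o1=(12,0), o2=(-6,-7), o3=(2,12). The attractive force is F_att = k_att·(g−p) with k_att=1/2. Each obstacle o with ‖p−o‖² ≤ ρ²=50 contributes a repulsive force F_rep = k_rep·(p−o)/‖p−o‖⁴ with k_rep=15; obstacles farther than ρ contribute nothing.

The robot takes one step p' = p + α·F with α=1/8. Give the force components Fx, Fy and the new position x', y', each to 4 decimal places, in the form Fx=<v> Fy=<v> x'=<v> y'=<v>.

Fx=1.4554 Fy=-5.0357 x'=-2.8181 y'=7.3705

F_att = 1/2·(g−p) = 1/2·(3,-10) = (1.5000,-5.0000)
o1: d²=289 > ρ²=50 → inactive
o2: d²=234 > ρ²=50 → inactive
o3: d²=41 ≤ ρ²=50; F_rep = 15·(-5,-4)/41² = (-0.0446,-0.0357)
F = F_att + ΣF_rep = (1.4554,-5.0357)
p' = p + 1/8·F = (-2.8181,7.3705)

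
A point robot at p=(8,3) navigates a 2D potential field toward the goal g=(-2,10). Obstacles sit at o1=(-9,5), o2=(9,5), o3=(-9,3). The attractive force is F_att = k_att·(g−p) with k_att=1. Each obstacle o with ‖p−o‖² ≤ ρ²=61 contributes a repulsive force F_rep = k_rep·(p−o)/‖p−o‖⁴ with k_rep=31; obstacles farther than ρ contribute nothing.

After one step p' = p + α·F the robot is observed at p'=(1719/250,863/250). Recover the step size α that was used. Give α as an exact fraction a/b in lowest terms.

α = 1/10

F_att = 1·(g−p) = 1·(-10,7) = (-10.0000,7.0000)
o1: d²=293 > ρ²=61 → inactive
o2: d²=5 ≤ ρ²=61; F_rep = 31·(-1,-2)/5² = (-1.2400,-2.4800)
o3: d²=289 > ρ²=61 → inactive
F = F_att + ΣF_rep = (-11.2400,4.5200)
Δp = p'−p = (-1.1240,0.4520); α = Δx/Fx = (-281/250) / (-281/25) = 1/10
check: Δy/Fy = (113/250) / (113/25) = 1/10 ✓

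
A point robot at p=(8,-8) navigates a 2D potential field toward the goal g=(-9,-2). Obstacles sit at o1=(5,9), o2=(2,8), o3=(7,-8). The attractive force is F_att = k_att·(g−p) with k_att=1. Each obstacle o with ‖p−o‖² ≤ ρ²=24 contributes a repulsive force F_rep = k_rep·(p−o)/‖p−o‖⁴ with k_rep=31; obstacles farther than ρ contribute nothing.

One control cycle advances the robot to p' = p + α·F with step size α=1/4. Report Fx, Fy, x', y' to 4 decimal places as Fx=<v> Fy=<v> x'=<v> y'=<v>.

Fx=14.0000 Fy=6.0000 x'=11.5000 y'=-6.5000

F_att = 1·(g−p) = 1·(-17,6) = (-17.0000,6.0000)
o1: d²=298 > ρ²=24 → inactive
o2: d²=292 > ρ²=24 → inactive
o3: d²=1 ≤ ρ²=24; F_rep = 31·(1,0)/1² = (31.0000,0.0000)
F = F_att + ΣF_rep = (14.0000,6.0000)
p' = p + 1/4·F = (11.5000,-6.5000)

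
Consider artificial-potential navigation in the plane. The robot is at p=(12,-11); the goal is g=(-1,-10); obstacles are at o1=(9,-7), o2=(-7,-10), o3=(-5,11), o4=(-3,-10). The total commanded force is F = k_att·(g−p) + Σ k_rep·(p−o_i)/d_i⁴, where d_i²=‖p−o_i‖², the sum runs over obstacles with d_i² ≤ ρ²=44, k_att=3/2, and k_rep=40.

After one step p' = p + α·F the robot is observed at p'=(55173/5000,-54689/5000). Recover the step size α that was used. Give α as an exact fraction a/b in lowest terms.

α = 1/20

F_att = 3/2·(g−p) = 3/2·(-13,1) = (-19.5000,1.5000)
o1: d²=25 ≤ ρ²=44; F_rep = 40·(3,-4)/25² = (0.1920,-0.2560)
o2: d²=362 > ρ²=44 → inactive
o3: d²=773 > ρ²=44 → inactive
o4: d²=226 > ρ²=44 → inactive
F = F_att + ΣF_rep = (-19.3080,1.2440)
Δp = p'−p = (-0.9654,0.0622); α = Δx/Fx = (-4827/5000) / (-4827/250) = 1/20
check: Δy/Fy = (311/5000) / (311/250) = 1/20 ✓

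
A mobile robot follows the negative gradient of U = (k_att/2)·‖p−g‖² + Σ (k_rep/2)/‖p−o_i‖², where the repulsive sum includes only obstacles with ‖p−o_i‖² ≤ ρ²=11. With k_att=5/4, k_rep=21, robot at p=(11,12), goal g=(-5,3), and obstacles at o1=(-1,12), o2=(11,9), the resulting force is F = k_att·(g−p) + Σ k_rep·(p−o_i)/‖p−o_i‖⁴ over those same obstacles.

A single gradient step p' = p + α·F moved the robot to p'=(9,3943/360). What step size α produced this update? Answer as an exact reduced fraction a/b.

α = 1/10

F_att = 5/4·(g−p) = 5/4·(-16,-9) = (-20.0000,-11.2500)
o1: d²=144 > ρ²=11 → inactive
o2: d²=9 ≤ ρ²=11; F_rep = 21·(0,3)/9² = (0.0000,0.7778)
F = F_att + ΣF_rep = (-20.0000,-10.4722)
Δp = p'−p = (-2.0000,-1.0472); α = Δx/Fx = (-2) / (-20) = 1/10
check: Δy/Fy = (-377/360) / (-377/36) = 1/10 ✓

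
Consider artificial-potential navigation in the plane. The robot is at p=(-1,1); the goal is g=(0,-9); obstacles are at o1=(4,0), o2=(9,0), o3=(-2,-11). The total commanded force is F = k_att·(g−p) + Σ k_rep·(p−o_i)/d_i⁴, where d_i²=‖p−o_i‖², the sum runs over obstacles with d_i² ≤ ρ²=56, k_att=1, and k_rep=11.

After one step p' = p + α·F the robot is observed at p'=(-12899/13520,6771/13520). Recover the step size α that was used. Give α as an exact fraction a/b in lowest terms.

α = 1/20

F_att = 1·(g−p) = 1·(1,-10) = (1.0000,-10.0000)
o1: d²=26 ≤ ρ²=56; F_rep = 11·(-5,1)/26² = (-0.0814,0.0163)
o2: d²=101 > ρ²=56 → inactive
o3: d²=145 > ρ²=56 → inactive
F = F_att + ΣF_rep = (0.9186,-9.9837)
Δp = p'−p = (0.0459,-0.4992); α = Δx/Fx = (621/13520) / (621/676) = 1/20
check: Δy/Fy = (-6749/13520) / (-6749/676) = 1/20 ✓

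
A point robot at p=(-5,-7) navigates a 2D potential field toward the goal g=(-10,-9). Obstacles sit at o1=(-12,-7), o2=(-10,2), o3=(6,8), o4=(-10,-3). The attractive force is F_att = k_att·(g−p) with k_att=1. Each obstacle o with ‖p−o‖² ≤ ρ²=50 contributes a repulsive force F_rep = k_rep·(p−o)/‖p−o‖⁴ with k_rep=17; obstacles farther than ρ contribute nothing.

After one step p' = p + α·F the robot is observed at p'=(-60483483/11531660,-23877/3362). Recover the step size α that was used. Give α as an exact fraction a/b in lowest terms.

α = 1/20

F_att = 1·(g−p) = 1·(-5,-2) = (-5.0000,-2.0000)
o1: d²=49 ≤ ρ²=50; F_rep = 17·(7,0)/49² = (0.0496,0.0000)
o2: d²=106 > ρ²=50 → inactive
o3: d²=346 > ρ²=50 → inactive
o4: d²=41 ≤ ρ²=50; F_rep = 17·(5,-4)/41² = (0.0506,-0.0405)
F = F_att + ΣF_rep = (-4.8999,-2.0405)
Δp = p'−p = (-0.2450,-0.1020); α = Δx/Fx = (-2825183/11531660) / (-2825183/576583) = 1/20
check: Δy/Fy = (-343/3362) / (-3430/1681) = 1/20 ✓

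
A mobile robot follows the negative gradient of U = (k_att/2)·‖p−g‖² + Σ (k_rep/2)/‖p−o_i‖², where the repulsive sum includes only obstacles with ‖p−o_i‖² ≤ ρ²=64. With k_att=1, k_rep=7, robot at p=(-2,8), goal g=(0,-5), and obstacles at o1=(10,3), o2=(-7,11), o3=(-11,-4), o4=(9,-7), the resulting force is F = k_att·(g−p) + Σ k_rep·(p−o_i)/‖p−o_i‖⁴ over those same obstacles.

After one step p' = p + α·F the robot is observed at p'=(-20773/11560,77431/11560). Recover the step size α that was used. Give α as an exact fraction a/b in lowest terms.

α = 1/10

F_att = 1·(g−p) = 1·(2,-13) = (2.0000,-13.0000)
o1: d²=169 > ρ²=64 → inactive
o2: d²=34 ≤ ρ²=64; F_rep = 7·(5,-3)/34² = (0.0303,-0.0182)
o3: d²=225 > ρ²=64 → inactive
o4: d²=346 > ρ²=64 → inactive
F = F_att + ΣF_rep = (2.0303,-13.0182)
Δp = p'−p = (0.2030,-1.3018); α = Δx/Fx = (2347/11560) / (2347/1156) = 1/10
check: Δy/Fy = (-15049/11560) / (-15049/1156) = 1/10 ✓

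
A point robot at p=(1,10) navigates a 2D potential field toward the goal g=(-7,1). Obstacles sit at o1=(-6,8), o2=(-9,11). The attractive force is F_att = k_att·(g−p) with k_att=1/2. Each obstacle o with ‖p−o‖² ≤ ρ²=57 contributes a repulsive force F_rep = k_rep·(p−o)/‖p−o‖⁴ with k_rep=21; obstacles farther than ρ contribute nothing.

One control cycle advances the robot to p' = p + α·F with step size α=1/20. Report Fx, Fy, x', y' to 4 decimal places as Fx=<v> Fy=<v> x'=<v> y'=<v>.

F_att = 1/2·(g−p) = 1/2·(-8,-9) = (-4.0000,-4.5000)
o1: d²=53 ≤ ρ²=57; F_rep = 21·(7,2)/53² = (0.0523,0.0150)
o2: d²=101 > ρ²=57 → inactive
F = F_att + ΣF_rep = (-3.9477,-4.4850)
p' = p + 1/20·F = (0.8026,9.7757)

Fx=-3.9477 Fy=-4.4850 x'=0.8026 y'=9.7757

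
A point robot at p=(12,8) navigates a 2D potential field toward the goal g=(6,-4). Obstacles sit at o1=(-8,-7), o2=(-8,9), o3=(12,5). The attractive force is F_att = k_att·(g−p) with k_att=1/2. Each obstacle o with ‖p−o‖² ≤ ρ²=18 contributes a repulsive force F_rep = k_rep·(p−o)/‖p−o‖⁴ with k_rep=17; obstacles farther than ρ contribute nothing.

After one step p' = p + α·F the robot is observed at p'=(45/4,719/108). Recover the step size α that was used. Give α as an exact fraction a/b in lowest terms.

F_att = 1/2·(g−p) = 1/2·(-6,-12) = (-3.0000,-6.0000)
o1: d²=625 > ρ²=18 → inactive
o2: d²=401 > ρ²=18 → inactive
o3: d²=9 ≤ ρ²=18; F_rep = 17·(0,3)/9² = (0.0000,0.6296)
F = F_att + ΣF_rep = (-3.0000,-5.3704)
Δp = p'−p = (-0.7500,-1.3426); α = Δx/Fx = (-3/4) / (-3) = 1/4
check: Δy/Fy = (-145/108) / (-145/27) = 1/4 ✓

α = 1/4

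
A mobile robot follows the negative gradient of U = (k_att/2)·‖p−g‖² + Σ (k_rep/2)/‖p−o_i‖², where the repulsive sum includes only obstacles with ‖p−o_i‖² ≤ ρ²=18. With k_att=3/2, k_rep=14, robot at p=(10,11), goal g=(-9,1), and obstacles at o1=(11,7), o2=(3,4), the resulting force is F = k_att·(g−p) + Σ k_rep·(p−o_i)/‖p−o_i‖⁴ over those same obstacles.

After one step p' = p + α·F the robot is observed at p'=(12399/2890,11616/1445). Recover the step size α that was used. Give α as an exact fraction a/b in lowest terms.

α = 1/5

F_att = 3/2·(g−p) = 3/2·(-19,-10) = (-28.5000,-15.0000)
o1: d²=17 ≤ ρ²=18; F_rep = 14·(-1,4)/17² = (-0.0484,0.1938)
o2: d²=98 > ρ²=18 → inactive
F = F_att + ΣF_rep = (-28.5484,-14.8062)
Δp = p'−p = (-5.7097,-2.9612); α = Δx/Fx = (-16501/2890) / (-16501/578) = 1/5
check: Δy/Fy = (-4279/1445) / (-4279/289) = 1/5 ✓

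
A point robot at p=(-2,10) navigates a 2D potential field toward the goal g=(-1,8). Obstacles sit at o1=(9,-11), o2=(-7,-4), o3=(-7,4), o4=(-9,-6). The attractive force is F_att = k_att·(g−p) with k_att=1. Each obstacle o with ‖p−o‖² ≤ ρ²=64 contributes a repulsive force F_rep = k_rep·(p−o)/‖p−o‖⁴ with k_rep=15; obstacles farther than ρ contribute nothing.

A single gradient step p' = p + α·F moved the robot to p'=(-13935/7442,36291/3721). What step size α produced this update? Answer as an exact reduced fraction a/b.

α = 1/8

F_att = 1·(g−p) = 1·(1,-2) = (1.0000,-2.0000)
o1: d²=562 > ρ²=64 → inactive
o2: d²=221 > ρ²=64 → inactive
o3: d²=61 ≤ ρ²=64; F_rep = 15·(5,6)/61² = (0.0202,0.0242)
o4: d²=305 > ρ²=64 → inactive
F = F_att + ΣF_rep = (1.0202,-1.9758)
Δp = p'−p = (0.1275,-0.2470); α = Δx/Fx = (949/7442) / (3796/3721) = 1/8
check: Δy/Fy = (-919/3721) / (-7352/3721) = 1/8 ✓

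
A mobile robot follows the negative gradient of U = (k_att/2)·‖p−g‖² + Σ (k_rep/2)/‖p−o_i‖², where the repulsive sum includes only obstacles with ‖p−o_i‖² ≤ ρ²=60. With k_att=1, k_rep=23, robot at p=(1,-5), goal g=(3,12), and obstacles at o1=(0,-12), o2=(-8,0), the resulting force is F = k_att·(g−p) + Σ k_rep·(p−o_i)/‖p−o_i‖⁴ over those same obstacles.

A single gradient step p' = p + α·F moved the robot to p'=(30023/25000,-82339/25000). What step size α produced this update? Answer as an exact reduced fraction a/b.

α = 1/10

F_att = 1·(g−p) = 1·(2,17) = (2.0000,17.0000)
o1: d²=50 ≤ ρ²=60; F_rep = 23·(1,7)/50² = (0.0092,0.0644)
o2: d²=106 > ρ²=60 → inactive
F = F_att + ΣF_rep = (2.0092,17.0644)
Δp = p'−p = (0.2009,1.7064); α = Δx/Fx = (5023/25000) / (5023/2500) = 1/10
check: Δy/Fy = (42661/25000) / (42661/2500) = 1/10 ✓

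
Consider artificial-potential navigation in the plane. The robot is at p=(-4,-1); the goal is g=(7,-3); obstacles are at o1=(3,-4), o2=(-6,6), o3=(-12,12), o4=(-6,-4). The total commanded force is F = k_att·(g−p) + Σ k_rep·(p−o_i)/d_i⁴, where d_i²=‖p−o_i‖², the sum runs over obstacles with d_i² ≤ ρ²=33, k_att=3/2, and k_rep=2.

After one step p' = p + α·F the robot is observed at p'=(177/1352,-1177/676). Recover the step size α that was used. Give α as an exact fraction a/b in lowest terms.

F_att = 3/2·(g−p) = 3/2·(11,-2) = (16.5000,-3.0000)
o1: d²=58 > ρ²=33 → inactive
o2: d²=53 > ρ²=33 → inactive
o3: d²=233 > ρ²=33 → inactive
o4: d²=13 ≤ ρ²=33; F_rep = 2·(2,3)/13² = (0.0237,0.0355)
F = F_att + ΣF_rep = (16.5237,-2.9645)
Δp = p'−p = (4.1309,-0.7411); α = Δx/Fx = (5585/1352) / (5585/338) = 1/4
check: Δy/Fy = (-501/676) / (-501/169) = 1/4 ✓

α = 1/4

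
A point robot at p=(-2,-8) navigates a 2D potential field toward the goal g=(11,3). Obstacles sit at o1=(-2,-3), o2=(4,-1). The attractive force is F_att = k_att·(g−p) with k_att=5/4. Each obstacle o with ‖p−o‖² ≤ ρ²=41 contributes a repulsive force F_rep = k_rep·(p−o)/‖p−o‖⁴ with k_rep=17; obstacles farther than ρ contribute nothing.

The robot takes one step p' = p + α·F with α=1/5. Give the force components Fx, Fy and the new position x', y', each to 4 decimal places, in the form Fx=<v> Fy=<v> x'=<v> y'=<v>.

Fx=16.2500 Fy=13.6140 x'=1.2500 y'=-5.2772

F_att = 5/4·(g−p) = 5/4·(13,11) = (16.2500,13.7500)
o1: d²=25 ≤ ρ²=41; F_rep = 17·(0,-5)/25² = (0.0000,-0.1360)
o2: d²=85 > ρ²=41 → inactive
F = F_att + ΣF_rep = (16.2500,13.6140)
p' = p + 1/5·F = (1.2500,-5.2772)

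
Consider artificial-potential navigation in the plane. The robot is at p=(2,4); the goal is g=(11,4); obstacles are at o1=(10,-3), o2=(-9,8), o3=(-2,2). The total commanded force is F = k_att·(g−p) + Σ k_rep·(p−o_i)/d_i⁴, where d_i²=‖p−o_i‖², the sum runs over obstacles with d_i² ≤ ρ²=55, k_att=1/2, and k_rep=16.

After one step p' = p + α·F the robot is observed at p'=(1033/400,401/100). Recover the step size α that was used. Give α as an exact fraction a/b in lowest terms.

F_att = 1/2·(g−p) = 1/2·(9,0) = (4.5000,0.0000)
o1: d²=113 > ρ²=55 → inactive
o2: d²=137 > ρ²=55 → inactive
o3: d²=20 ≤ ρ²=55; F_rep = 16·(4,2)/20² = (0.1600,0.0800)
F = F_att + ΣF_rep = (4.6600,0.0800)
Δp = p'−p = (0.5825,0.0100); α = Δx/Fx = (233/400) / (233/50) = 1/8
check: Δy/Fy = (1/100) / (2/25) = 1/8 ✓

α = 1/8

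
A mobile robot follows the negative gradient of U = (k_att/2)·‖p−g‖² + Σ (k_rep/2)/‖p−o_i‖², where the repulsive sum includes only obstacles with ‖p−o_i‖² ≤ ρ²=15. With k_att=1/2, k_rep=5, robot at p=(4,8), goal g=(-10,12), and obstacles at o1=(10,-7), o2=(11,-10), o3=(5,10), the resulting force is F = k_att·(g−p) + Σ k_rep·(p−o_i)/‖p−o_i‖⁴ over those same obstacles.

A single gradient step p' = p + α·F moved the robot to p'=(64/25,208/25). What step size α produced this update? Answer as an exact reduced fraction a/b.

α = 1/5

F_att = 1/2·(g−p) = 1/2·(-14,4) = (-7.0000,2.0000)
o1: d²=261 > ρ²=15 → inactive
o2: d²=373 > ρ²=15 → inactive
o3: d²=5 ≤ ρ²=15; F_rep = 5·(-1,-2)/5² = (-0.2000,-0.4000)
F = F_att + ΣF_rep = (-7.2000,1.6000)
Δp = p'−p = (-1.4400,0.3200); α = Δx/Fx = (-36/25) / (-36/5) = 1/5
check: Δy/Fy = (8/25) / (8/5) = 1/5 ✓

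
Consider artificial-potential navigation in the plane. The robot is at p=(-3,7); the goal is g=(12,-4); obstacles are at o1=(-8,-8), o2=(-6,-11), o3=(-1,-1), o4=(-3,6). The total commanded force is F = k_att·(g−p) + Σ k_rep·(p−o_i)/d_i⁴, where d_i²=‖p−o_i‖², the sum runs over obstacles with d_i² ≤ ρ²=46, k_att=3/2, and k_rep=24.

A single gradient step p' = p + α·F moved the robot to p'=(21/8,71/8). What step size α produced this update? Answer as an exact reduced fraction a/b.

α = 1/4

F_att = 3/2·(g−p) = 3/2·(15,-11) = (22.5000,-16.5000)
o1: d²=250 > ρ²=46 → inactive
o2: d²=333 > ρ²=46 → inactive
o3: d²=68 > ρ²=46 → inactive
o4: d²=1 ≤ ρ²=46; F_rep = 24·(0,1)/1² = (0.0000,24.0000)
F = F_att + ΣF_rep = (22.5000,7.5000)
Δp = p'−p = (5.6250,1.8750); α = Δx/Fx = (45/8) / (45/2) = 1/4
check: Δy/Fy = (15/8) / (15/2) = 1/4 ✓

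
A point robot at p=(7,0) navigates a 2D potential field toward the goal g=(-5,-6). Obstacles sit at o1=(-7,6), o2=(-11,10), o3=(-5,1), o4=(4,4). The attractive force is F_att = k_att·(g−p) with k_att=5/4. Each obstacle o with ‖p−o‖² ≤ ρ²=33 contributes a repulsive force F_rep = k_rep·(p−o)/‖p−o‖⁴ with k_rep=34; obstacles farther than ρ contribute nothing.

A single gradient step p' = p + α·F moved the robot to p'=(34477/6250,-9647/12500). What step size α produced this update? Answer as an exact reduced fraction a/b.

F_att = 5/4·(g−p) = 5/4·(-12,-6) = (-15.0000,-7.5000)
o1: d²=232 > ρ²=33 → inactive
o2: d²=424 > ρ²=33 → inactive
o3: d²=145 > ρ²=33 → inactive
o4: d²=25 ≤ ρ²=33; F_rep = 34·(3,-4)/25² = (0.1632,-0.2176)
F = F_att + ΣF_rep = (-14.8368,-7.7176)
Δp = p'−p = (-1.4837,-0.7718); α = Δx/Fx = (-9273/6250) / (-9273/625) = 1/10
check: Δy/Fy = (-9647/12500) / (-9647/1250) = 1/10 ✓

α = 1/10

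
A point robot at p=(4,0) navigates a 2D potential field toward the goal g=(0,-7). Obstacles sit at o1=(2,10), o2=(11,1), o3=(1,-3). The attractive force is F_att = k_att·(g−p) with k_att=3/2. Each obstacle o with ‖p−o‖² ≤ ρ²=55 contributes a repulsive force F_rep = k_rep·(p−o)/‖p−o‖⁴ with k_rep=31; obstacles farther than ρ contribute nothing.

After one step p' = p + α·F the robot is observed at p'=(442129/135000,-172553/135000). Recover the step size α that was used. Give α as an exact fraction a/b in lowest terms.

α = 1/8

F_att = 3/2·(g−p) = 3/2·(-4,-7) = (-6.0000,-10.5000)
o1: d²=104 > ρ²=55 → inactive
o2: d²=50 ≤ ρ²=55; F_rep = 31·(-7,-1)/50² = (-0.0868,-0.0124)
o3: d²=18 ≤ ρ²=55; F_rep = 31·(3,3)/18² = (0.2870,0.2870)
F = F_att + ΣF_rep = (-5.7998,-10.2254)
Δp = p'−p = (-0.7250,-1.2782); α = Δx/Fx = (-97871/135000) / (-97871/16875) = 1/8
check: Δy/Fy = (-172553/135000) / (-172553/16875) = 1/8 ✓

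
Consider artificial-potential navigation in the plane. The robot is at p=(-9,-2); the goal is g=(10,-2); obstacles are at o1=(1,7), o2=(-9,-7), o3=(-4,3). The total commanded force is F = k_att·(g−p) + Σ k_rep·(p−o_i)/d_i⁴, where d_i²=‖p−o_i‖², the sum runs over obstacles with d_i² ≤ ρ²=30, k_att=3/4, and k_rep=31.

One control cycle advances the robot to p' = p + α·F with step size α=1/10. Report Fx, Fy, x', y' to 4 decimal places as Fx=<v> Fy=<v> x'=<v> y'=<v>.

Fx=14.2500 Fy=0.2480 x'=-7.5750 y'=-1.9752

F_att = 3/4·(g−p) = 3/4·(19,0) = (14.2500,0.0000)
o1: d²=181 > ρ²=30 → inactive
o2: d²=25 ≤ ρ²=30; F_rep = 31·(0,5)/25² = (0.0000,0.2480)
o3: d²=50 > ρ²=30 → inactive
F = F_att + ΣF_rep = (14.2500,0.2480)
p' = p + 1/10·F = (-7.5750,-1.9752)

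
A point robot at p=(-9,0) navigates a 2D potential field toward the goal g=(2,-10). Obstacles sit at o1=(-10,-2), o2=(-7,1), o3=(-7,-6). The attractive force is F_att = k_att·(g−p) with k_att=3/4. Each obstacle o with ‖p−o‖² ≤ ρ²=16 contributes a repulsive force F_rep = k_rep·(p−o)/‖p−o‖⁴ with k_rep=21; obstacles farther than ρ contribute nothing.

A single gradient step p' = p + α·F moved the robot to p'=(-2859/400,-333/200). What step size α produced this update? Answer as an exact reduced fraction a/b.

α = 1/4

F_att = 3/4·(g−p) = 3/4·(11,-10) = (8.2500,-7.5000)
o1: d²=5 ≤ ρ²=16; F_rep = 21·(1,2)/5² = (0.8400,1.6800)
o2: d²=5 ≤ ρ²=16; F_rep = 21·(-2,-1)/5² = (-1.6800,-0.8400)
o3: d²=40 > ρ²=16 → inactive
F = F_att + ΣF_rep = (7.4100,-6.6600)
Δp = p'−p = (1.8525,-1.6650); α = Δx/Fx = (741/400) / (741/100) = 1/4
check: Δy/Fy = (-333/200) / (-333/50) = 1/4 ✓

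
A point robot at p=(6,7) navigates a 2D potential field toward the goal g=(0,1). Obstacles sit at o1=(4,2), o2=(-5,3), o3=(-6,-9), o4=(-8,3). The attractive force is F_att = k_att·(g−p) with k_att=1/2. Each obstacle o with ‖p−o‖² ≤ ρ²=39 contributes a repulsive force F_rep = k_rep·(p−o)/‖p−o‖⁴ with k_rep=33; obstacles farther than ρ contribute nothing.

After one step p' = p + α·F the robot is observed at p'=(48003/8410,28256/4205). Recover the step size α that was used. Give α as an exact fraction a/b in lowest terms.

F_att = 1/2·(g−p) = 1/2·(-6,-6) = (-3.0000,-3.0000)
o1: d²=29 ≤ ρ²=39; F_rep = 33·(2,5)/29² = (0.0785,0.1962)
o2: d²=137 > ρ²=39 → inactive
o3: d²=400 > ρ²=39 → inactive
o4: d²=212 > ρ²=39 → inactive
F = F_att + ΣF_rep = (-2.9215,-2.8038)
Δp = p'−p = (-0.2922,-0.2804); α = Δx/Fx = (-2457/8410) / (-2457/841) = 1/10
check: Δy/Fy = (-1179/4205) / (-2358/841) = 1/10 ✓

α = 1/10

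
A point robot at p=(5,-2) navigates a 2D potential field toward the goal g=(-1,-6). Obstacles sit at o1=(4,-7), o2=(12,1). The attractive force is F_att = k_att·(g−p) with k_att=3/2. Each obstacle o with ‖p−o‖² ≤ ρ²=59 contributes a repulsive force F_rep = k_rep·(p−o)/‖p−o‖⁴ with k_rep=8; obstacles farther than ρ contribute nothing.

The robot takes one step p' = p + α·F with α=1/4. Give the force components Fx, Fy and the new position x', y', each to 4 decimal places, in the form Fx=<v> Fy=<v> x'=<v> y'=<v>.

Fx=-9.0048 Fy=-5.9480 x'=2.7488 y'=-3.4870

F_att = 3/2·(g−p) = 3/2·(-6,-4) = (-9.0000,-6.0000)
o1: d²=26 ≤ ρ²=59; F_rep = 8·(1,5)/26² = (0.0118,0.0592)
o2: d²=58 ≤ ρ²=59; F_rep = 8·(-7,-3)/58² = (-0.0166,-0.0071)
F = F_att + ΣF_rep = (-9.0048,-5.9480)
p' = p + 1/4·F = (2.7488,-3.4870)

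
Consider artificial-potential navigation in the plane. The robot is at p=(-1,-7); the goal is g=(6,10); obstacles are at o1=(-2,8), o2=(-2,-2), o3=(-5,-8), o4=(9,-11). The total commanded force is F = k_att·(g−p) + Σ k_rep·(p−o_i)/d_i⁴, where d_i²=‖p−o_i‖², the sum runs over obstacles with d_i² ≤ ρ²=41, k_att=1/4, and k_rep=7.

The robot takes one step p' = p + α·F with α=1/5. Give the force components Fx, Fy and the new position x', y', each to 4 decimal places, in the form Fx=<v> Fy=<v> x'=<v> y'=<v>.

F_att = 1/4·(g−p) = 1/4·(7,17) = (1.7500,4.2500)
o1: d²=226 > ρ²=41 → inactive
o2: d²=26 ≤ ρ²=41; F_rep = 7·(1,-5)/26² = (0.0104,-0.0518)
o3: d²=17 ≤ ρ²=41; F_rep = 7·(4,1)/17² = (0.0969,0.0242)
o4: d²=116 > ρ²=41 → inactive
F = F_att + ΣF_rep = (1.8572,4.2224)
p' = p + 1/5·F = (-0.6286,-6.1555)

Fx=1.8572 Fy=4.2224 x'=-0.6286 y'=-6.1555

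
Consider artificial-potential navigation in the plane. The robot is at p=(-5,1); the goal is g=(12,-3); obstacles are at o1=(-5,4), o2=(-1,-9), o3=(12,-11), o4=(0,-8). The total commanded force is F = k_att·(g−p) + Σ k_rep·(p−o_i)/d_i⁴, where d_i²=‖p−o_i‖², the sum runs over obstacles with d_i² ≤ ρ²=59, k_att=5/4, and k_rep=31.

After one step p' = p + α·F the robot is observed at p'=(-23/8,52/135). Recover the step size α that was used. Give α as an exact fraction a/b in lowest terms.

α = 1/10

F_att = 5/4·(g−p) = 5/4·(17,-4) = (21.2500,-5.0000)
o1: d²=9 ≤ ρ²=59; F_rep = 31·(0,-3)/9² = (0.0000,-1.1481)
o2: d²=116 > ρ²=59 → inactive
o3: d²=433 > ρ²=59 → inactive
o4: d²=106 > ρ²=59 → inactive
F = F_att + ΣF_rep = (21.2500,-6.1481)
Δp = p'−p = (2.1250,-0.6148); α = Δx/Fx = (17/8) / (85/4) = 1/10
check: Δy/Fy = (-83/135) / (-166/27) = 1/10 ✓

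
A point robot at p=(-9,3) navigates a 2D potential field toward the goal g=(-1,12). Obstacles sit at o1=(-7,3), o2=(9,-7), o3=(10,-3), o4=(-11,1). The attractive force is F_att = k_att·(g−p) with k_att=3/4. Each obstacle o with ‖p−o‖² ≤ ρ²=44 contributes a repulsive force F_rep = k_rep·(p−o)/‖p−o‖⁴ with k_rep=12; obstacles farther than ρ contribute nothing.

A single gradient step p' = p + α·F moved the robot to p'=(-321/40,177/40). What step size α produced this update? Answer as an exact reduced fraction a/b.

F_att = 3/4·(g−p) = 3/4·(8,9) = (6.0000,6.7500)
o1: d²=4 ≤ ρ²=44; F_rep = 12·(-2,0)/4² = (-1.5000,0.0000)
o2: d²=424 > ρ²=44 → inactive
o3: d²=397 > ρ²=44 → inactive
o4: d²=8 ≤ ρ²=44; F_rep = 12·(2,2)/8² = (0.3750,0.3750)
F = F_att + ΣF_rep = (4.8750,7.1250)
Δp = p'−p = (0.9750,1.4250); α = Δx/Fx = (39/40) / (39/8) = 1/5
check: Δy/Fy = (57/40) / (57/8) = 1/5 ✓

α = 1/5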